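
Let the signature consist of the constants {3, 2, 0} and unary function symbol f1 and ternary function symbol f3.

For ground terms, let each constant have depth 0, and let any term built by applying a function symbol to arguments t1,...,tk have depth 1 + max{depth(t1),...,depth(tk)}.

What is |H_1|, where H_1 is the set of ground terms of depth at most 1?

Let N_k = |{terms of depth ≤ k}|. Then N_0 = 3 and N_k = 3 + N_{k-1} + N_{k-1}^3 for k ≥ 1 (one summand per function symbol, arity giving the exponent).
N_0 = 3
N_1 = 3 + 3 + 3^3 = 33

33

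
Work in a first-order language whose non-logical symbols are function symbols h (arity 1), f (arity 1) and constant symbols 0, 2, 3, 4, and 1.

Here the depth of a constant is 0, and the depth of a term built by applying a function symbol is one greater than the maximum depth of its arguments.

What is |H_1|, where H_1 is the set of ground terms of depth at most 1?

15

Let N_k = |{terms of depth ≤ k}|. Then N_0 = 5 and N_k = 5 + N_{k-1} + N_{k-1} for k ≥ 1 (one summand per function symbol, arity giving the exponent).
N_0 = 5
N_1 = 5 + 5 + 5 = 15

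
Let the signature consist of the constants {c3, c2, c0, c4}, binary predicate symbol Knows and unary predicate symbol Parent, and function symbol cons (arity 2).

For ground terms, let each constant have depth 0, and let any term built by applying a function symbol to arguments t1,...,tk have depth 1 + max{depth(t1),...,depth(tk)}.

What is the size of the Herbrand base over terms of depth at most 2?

First count ground terms of depth ≤ 2.
Let N_k = |{terms of depth ≤ k}|. Then N_0 = 4 and N_k = 4 + N_{k-1}^2 for k ≥ 1 (one summand per function symbol, arity giving the exponent).
N_0 = 4
N_1 = 4 + 4^2 = 20
N_2 = 4 + 20^2 = 404
So |H| = 404.
For each predicate symbol, the number of ground atoms is |H| raised to its arity; summing:
  Knows: 404^2 = 163216;  Parent: 404
Total ground atoms: 163216 + 404 = 163620.

163620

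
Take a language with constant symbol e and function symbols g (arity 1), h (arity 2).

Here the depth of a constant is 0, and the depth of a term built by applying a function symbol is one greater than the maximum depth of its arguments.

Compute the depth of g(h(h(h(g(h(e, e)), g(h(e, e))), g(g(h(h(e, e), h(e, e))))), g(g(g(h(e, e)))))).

depth(h(e, e)) = 1 + max(0, 0) = 1
depth(g(h(e, e))) = 1 + depth(h(e, e)) = 1 + 1 = 2
depth(h(g(h(e, e)), g(h(e, e)))) = 1 + max(2, 2) = 3
depth(h(h(e, e), h(e, e))) = 1 + max(1, 1) = 2
depth(g(h(h(e, e), h(e, e)))) = 1 + depth(h(h(e, e), h(e, e))) = 1 + 2 = 3
depth(g(g(h(h(e, e), h(e, e))))) = 1 + depth(g(h(h(e, e), h(e, e)))) = 1 + 3 = 4
depth(h(h(g(h(e, e)), g(h(e, e))), g(g(h(h(e, e), h(e, e)))))) = 1 + max(3, 4) = 5
depth(g(g(h(e, e)))) = 1 + depth(g(h(e, e))) = 1 + 2 = 3
depth(g(g(g(h(e, e))))) = 1 + depth(g(g(h(e, e)))) = 1 + 3 = 4
depth(h(h(h(g(h(e, e)), g(h(e, e))), g(g(h(h(e, e), h(e, e))))), g(g(g(h(e, e)))))) = 1 + max(5, 4) = 6
depth(g(h(h(h(g(h(e, e)), g(h(e, e))), g(g(h(h(e, e), h(e, e))))), g(g(g(h(e, e))))))) = 1 + depth(h(h(h(g(h(e, e)), g(h(e, e))), g(g(h(h(e, e), h(e, e))))), g(g(g(h(e, e)))))) = 1 + 6 = 7

7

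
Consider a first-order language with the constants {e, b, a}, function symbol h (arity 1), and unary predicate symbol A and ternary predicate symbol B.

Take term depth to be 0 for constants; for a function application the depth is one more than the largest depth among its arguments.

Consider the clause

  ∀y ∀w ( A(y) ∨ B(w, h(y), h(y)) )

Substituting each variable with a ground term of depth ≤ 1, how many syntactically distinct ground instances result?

Ground terms of depth ≤ 1:
  If N_k denotes the number of depth-≤k ground terms, the 3 constants give N_0 = 3, and each function symbol of arity r contributes N_{k-1}^r new terms at level k: N_k = 3 + N_{k-1}.
  N_0 = 3
  N_1 = 3 + 3 = 6
So there are 6 ground terms available for substitution.
The clause has 2 distinct variables (y, w), each appearing in the body. In the free term algebra distinct substitutions yield syntactically distinct ground instances.
Number of ground instances = 6^2 = 36.

36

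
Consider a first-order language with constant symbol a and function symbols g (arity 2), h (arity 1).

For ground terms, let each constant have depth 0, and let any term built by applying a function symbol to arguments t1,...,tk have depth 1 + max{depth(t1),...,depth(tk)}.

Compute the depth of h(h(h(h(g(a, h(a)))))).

6

depth(h(a)) = 1 + depth(a) = 1 + 0 = 1
depth(g(a, h(a))) = 1 + max(0, 1) = 2
depth(h(g(a, h(a)))) = 1 + depth(g(a, h(a))) = 1 + 2 = 3
depth(h(h(g(a, h(a))))) = 1 + depth(h(g(a, h(a)))) = 1 + 3 = 4
depth(h(h(h(g(a, h(a)))))) = 1 + depth(h(h(g(a, h(a))))) = 1 + 4 = 5
depth(h(h(h(h(g(a, h(a))))))) = 1 + depth(h(h(h(g(a, h(a)))))) = 1 + 5 = 6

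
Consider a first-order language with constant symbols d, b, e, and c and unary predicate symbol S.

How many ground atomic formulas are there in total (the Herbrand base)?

4

With no function symbols, the Herbrand universe is just the 4 constants.
Ground atoms per predicate: S: 4.
Herbrand base size = 4 = 4.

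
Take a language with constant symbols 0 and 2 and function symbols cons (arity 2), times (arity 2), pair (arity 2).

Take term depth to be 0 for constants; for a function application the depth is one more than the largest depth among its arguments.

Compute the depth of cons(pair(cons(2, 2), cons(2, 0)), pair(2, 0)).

3

depth(cons(2, 2)) = 1 + max(0, 0) = 1
depth(cons(2, 0)) = 1 + max(0, 0) = 1
depth(pair(cons(2, 2), cons(2, 0))) = 1 + max(1, 1) = 2
depth(pair(2, 0)) = 1 + max(0, 0) = 1
depth(cons(pair(cons(2, 2), cons(2, 0)), pair(2, 0))) = 1 + max(2, 1) = 3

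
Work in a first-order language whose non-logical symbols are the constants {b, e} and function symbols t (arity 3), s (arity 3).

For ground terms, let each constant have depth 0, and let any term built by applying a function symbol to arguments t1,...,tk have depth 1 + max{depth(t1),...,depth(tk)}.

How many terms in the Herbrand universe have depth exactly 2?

Count level by level. With function symbols t/3, s/3, the terms of depth ≤ k are the 2 constants together with each function applied to depth-≤(k−1) tuples, so N_k = 2 + N_{k-1}^3 + N_{k-1}^3.
N_0 = 2
N_1 = 2 + 2^3 + 2^3 = 18
N_2 = 2 + 18^3 + 18^3 = 11666
Terms of depth exactly 2: N_2 − N_1 = 11666 − 18 = 11648.

11648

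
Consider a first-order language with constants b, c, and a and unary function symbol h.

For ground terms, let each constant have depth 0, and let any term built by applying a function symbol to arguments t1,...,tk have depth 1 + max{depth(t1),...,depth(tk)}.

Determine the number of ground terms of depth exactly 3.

Let N_k count ground terms of depth at most k. Each non-constant term of depth ≤ k is some function symbol applied to depth-≤(k−1) arguments, giving N_k = 3 + N_{k-1}.
N_0 = 3
N_1 = 3 + 3 = 6
N_2 = 3 + 6 = 9
N_3 = 3 + 9 = 12
Terms of depth exactly 3: N_3 − N_2 = 12 − 9 = 3.

3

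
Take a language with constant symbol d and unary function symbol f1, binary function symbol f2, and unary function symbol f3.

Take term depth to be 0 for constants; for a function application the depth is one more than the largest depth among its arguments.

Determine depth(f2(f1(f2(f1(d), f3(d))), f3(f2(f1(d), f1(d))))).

depth(f1(d)) = 1 + depth(d) = 1 + 0 = 1
depth(f3(d)) = 1 + depth(d) = 1 + 0 = 1
depth(f2(f1(d), f3(d))) = 1 + max(1, 1) = 2
depth(f1(f2(f1(d), f3(d)))) = 1 + depth(f2(f1(d), f3(d))) = 1 + 2 = 3
depth(f2(f1(d), f1(d))) = 1 + max(1, 1) = 2
depth(f3(f2(f1(d), f1(d)))) = 1 + depth(f2(f1(d), f1(d))) = 1 + 2 = 3
depth(f2(f1(f2(f1(d), f3(d))), f3(f2(f1(d), f1(d))))) = 1 + max(3, 3) = 4

4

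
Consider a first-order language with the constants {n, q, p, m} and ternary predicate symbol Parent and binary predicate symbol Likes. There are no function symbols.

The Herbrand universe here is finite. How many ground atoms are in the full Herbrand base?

With no function symbols, the Herbrand universe is just the 4 constants.
Ground atoms per predicate: Parent: 4^3 = 64, Likes: 4^2 = 16.
Herbrand base size = 64 + 16 = 80.

80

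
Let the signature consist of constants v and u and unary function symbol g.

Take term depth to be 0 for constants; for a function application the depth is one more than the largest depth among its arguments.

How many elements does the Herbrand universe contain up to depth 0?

2

If N_k denotes the number of depth-≤k ground terms, the 2 constants give N_0 = 2, and each function symbol of arity r contributes N_{k-1}^r new terms at level k: N_k = 2 + N_{k-1}.
N_0 = 2
Explicitly: v, u.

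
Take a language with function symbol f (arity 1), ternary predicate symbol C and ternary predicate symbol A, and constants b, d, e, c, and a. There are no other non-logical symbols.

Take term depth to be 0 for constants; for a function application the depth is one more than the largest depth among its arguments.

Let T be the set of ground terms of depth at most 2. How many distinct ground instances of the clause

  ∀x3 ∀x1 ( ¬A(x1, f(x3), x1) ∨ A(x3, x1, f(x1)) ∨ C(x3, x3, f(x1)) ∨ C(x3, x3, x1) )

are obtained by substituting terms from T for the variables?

225

Ground terms of depth ≤ 2:
  Let N_k = |{terms of depth ≤ k}|. Then N_0 = 5 and N_k = 5 + N_{k-1} for k ≥ 1 (one summand per function symbol, arity giving the exponent).
  N_0 = 5
  N_1 = 5 + 5 = 10
  N_2 = 5 + 10 = 15
So there are 15 ground terms available for substitution.
There are 2 variables to instantiate (x3, x1), each occurring in at least one literal, so different choices give different ground instances.
Number of ground instances = 15^2 = 225.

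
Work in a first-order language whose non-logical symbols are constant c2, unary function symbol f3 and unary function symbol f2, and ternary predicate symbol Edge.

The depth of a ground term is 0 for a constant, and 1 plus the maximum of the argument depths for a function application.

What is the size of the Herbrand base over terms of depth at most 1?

27

First count ground terms of depth ≤ 1.
Count level by level. With function symbols f3/1, f2/1, the terms of depth ≤ k are the 1 constant together with each function applied to depth-≤(k−1) tuples, so N_k = 1 + N_{k-1} + N_{k-1}.
N_0 = 1
N_1 = 1 + 1 + 1 = 3
Explicitly: c2, f3(c2), f2(c2).
So |H| = 3.
A ground atom is a predicate applied to a tuple of terms from H, so the count is the sum over predicates of |H|^arity:
  Edge: 3^3 = 27
Total ground atoms: 27.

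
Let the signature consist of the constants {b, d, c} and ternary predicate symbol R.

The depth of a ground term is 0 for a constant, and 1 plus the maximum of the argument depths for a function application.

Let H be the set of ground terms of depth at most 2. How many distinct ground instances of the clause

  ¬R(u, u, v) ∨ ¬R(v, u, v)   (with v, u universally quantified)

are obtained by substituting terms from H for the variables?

9

Ground terms of depth ≤ 2:
  With no function symbols every ground term is a constant, so there are exactly 3 ground terms at every depth bound.
  N_0 = 3
  N_1 = 3
  N_2 = 3
So there are 3 ground terms available for substitution.
There are 2 variables to instantiate (v, u), each occurring in at least one literal, so different choices give different ground instances.
Number of ground instances = 3^2 = 9.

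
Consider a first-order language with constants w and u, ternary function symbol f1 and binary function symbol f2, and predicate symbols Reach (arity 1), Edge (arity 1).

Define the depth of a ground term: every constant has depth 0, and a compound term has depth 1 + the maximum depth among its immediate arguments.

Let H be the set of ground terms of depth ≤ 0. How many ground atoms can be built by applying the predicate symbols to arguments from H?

First count ground terms of depth ≤ 0.
Let N_k count ground terms of depth at most k. Each non-constant term of depth ≤ k is some function symbol applied to depth-≤(k−1) arguments, giving N_k = 2 + N_{k-1}^3 + N_{k-1}^2.
N_0 = 2
So |H| = 2.
Ground atoms are formed by filling each argument slot of a predicate with a term from H, so an r-ary predicate gives |H|^r atoms:
  Reach: 2;  Edge: 2
Total ground atoms: 2 + 2 = 4.

4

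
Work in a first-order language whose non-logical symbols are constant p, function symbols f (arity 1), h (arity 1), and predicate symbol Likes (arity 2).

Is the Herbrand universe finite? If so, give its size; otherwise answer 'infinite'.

The signature has at least one function symbol (f, arity 1) and at least one constant (p).
Iterating f gives infinitely many distinct ground terms: p, f(p), f(f(p)), ...
So the Herbrand universe is infinite.

infinite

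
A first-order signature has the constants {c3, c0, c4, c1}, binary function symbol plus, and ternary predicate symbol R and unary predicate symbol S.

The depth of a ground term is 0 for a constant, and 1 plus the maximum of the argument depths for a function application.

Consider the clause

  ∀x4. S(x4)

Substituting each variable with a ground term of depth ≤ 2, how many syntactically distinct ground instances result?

Ground terms of depth ≤ 2:
  If N_k denotes the number of depth-≤k ground terms, the 4 constants give N_0 = 4, and each function symbol of arity r contributes N_{k-1}^r new terms at level k: N_k = 4 + N_{k-1}^2.
  N_0 = 4
  N_1 = 4 + 4^2 = 20
  N_2 = 4 + 20^2 = 404
So there are 404 ground terms available for substitution.
There is 1 variable to instantiate (x4),  occurring in at least one literal, so different choices give different ground instances.
Number of ground instances = 404.

404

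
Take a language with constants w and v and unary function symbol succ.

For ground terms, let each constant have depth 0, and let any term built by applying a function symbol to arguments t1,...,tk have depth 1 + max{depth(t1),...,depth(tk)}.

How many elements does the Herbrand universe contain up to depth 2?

Let N_k count ground terms of depth at most k. Each non-constant term of depth ≤ k is some function symbol applied to depth-≤(k−1) arguments, giving N_k = 2 + N_{k-1}.
N_0 = 2
N_1 = 2 + 2 = 4
N_2 = 2 + 4 = 6

6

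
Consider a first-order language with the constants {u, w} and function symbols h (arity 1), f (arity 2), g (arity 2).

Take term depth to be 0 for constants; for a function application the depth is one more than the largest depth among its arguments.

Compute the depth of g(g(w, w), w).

2

depth(g(w, w)) = 1 + max(0, 0) = 1
depth(g(g(w, w), w)) = 1 + max(1, 0) = 2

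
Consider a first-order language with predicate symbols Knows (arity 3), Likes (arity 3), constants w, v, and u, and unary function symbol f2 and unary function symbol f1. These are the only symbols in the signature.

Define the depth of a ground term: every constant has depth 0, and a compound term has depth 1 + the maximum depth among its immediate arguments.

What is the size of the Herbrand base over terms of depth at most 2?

18522

First count ground terms of depth ≤ 2.
Count level by level. With function symbols f2/1, f1/1, the terms of depth ≤ k are the 3 constants together with each function applied to depth-≤(k−1) tuples, so N_k = 3 + N_{k-1} + N_{k-1}.
N_0 = 3
N_1 = 3 + 3 + 3 = 9
N_2 = 3 + 9 + 9 = 21
So |H| = 21.
Each predicate of arity r yields |H|^r ground atoms (one per choice of an r-tuple from H):
  Knows: 21^3 = 9261;  Likes: 21^3 = 9261
Total ground atoms: 9261 + 9261 = 18522.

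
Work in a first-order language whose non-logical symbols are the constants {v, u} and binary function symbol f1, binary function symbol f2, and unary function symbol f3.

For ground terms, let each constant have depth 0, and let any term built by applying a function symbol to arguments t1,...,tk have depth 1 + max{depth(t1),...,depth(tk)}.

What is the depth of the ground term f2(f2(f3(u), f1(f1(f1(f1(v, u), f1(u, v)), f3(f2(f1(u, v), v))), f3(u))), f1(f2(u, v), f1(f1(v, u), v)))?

7

depth(f3(u)) = 1 + depth(u) = 1 + 0 = 1
depth(f1(v, u)) = 1 + max(0, 0) = 1
depth(f1(u, v)) = 1 + max(0, 0) = 1
depth(f1(f1(v, u), f1(u, v))) = 1 + max(1, 1) = 2
depth(f2(f1(u, v), v)) = 1 + max(1, 0) = 2
depth(f3(f2(f1(u, v), v))) = 1 + depth(f2(f1(u, v), v)) = 1 + 2 = 3
depth(f1(f1(f1(v, u), f1(u, v)), f3(f2(f1(u, v), v)))) = 1 + max(2, 3) = 4
depth(f1(f1(f1(f1(v, u), f1(u, v)), f3(f2(f1(u, v), v))), f3(u))) = 1 + max(4, 1) = 5
depth(f2(f3(u), f1(f1(f1(f1(v, u), f1(u, v)), f3(f2(f1(u, v), v))), f3(u)))) = 1 + max(1, 5) = 6
depth(f2(u, v)) = 1 + max(0, 0) = 1
depth(f1(f1(v, u), v)) = 1 + max(1, 0) = 2
depth(f1(f2(u, v), f1(f1(v, u), v))) = 1 + max(1, 2) = 3
depth(f2(f2(f3(u), f1(f1(f1(f1(v, u), f1(u, v)), f3(f2(f1(u, v), v))), f3(u))), f1(f2(u, v), f1(f1(v, u), v)))) = 1 + max(6, 3) = 7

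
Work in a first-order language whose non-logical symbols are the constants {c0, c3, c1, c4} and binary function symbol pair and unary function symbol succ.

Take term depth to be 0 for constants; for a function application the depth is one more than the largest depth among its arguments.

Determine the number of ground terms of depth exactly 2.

580

Let N_k count ground terms of depth at most k. Each non-constant term of depth ≤ k is some function symbol applied to depth-≤(k−1) arguments, giving N_k = 4 + N_{k-1}^2 + N_{k-1}.
N_0 = 4
N_1 = 4 + 4^2 + 4 = 24
N_2 = 4 + 24^2 + 24 = 604
Terms of depth exactly 2: N_2 − N_1 = 604 − 24 = 580.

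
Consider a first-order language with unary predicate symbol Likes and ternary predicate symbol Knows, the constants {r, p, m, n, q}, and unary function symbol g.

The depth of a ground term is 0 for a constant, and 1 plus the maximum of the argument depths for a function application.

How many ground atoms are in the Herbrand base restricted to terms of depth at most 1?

First count ground terms of depth ≤ 1.
Let N_k = |{terms of depth ≤ k}|. Then N_0 = 5 and N_k = 5 + N_{k-1} for k ≥ 1 (one summand per function symbol, arity giving the exponent).
N_0 = 5
N_1 = 5 + 5 = 10
So |H| = 10.
A ground atom is a predicate applied to a tuple of terms from H, so the count is the sum over predicates of |H|^arity:
  Likes: 10;  Knows: 10^3 = 1000
Total ground atoms: 10 + 1000 = 1010.

1010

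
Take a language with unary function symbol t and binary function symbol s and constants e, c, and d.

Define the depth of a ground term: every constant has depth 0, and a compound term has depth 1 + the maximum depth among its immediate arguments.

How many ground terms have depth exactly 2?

If N_k denotes the number of depth-≤k ground terms, the 3 constants give N_0 = 3, and each function symbol of arity r contributes N_{k-1}^r new terms at level k: N_k = 3 + N_{k-1} + N_{k-1}^2.
N_0 = 3
N_1 = 3 + 3 + 3^2 = 15
N_2 = 3 + 15 + 15^2 = 243
Terms of depth exactly 2: N_2 − N_1 = 243 − 15 = 228.

228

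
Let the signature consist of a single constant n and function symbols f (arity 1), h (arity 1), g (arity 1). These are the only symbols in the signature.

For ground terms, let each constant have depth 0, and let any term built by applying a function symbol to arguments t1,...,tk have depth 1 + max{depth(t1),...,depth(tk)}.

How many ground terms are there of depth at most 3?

Count level by level. With function symbols f/1, h/1, g/1, the terms of depth ≤ k are the 1 constant together with each function applied to depth-≤(k−1) tuples, so N_k = 1 + N_{k-1} + N_{k-1} + N_{k-1}.
N_0 = 1
N_1 = 1 + 1 + 1 + 1 = 4
N_2 = 1 + 4 + 4 + 4 = 13
N_3 = 1 + 13 + 13 + 13 = 40

40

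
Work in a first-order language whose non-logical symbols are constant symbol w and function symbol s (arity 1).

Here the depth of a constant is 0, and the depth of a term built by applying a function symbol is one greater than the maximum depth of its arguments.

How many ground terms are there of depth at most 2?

3

Let N_k count ground terms of depth at most k. Each non-constant term of depth ≤ k is some function symbol applied to depth-≤(k−1) arguments, giving N_k = 1 + N_{k-1}.
N_0 = 1
N_1 = 1 + 1 = 2
N_2 = 1 + 2 = 3
Explicitly: w, s(w), s(s(w)).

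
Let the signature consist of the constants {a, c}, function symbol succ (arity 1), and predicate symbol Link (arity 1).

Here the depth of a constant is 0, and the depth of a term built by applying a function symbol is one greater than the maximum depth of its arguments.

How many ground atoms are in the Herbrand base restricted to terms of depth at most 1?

4

First count ground terms of depth ≤ 1.
If N_k denotes the number of depth-≤k ground terms, the 2 constants give N_0 = 2, and each function symbol of arity r contributes N_{k-1}^r new terms at level k: N_k = 2 + N_{k-1}.
N_0 = 2
N_1 = 2 + 2 = 4
Explicitly: a, c, succ(a), succ(c).
So |H| = 4.
Each predicate of arity r yields |H|^r ground atoms (one per choice of an r-tuple from H):
  Link: 4
Total ground atoms: 4.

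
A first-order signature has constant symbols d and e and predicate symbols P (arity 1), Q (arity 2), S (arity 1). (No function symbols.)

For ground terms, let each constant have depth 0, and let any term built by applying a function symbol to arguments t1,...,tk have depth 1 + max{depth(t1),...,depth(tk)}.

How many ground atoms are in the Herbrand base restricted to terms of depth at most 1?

First count ground terms of depth ≤ 1.
With no function symbols every ground term is a constant, so there are exactly 2 ground terms at every depth bound.
N_0 = 2
N_1 = 2
So |H| = 2.
Each predicate of arity r yields |H|^r ground atoms (one per choice of an r-tuple from H):
  P: 2;  Q: 2^2 = 4;  S: 2
Total ground atoms: 2 + 4 + 2 = 8.

8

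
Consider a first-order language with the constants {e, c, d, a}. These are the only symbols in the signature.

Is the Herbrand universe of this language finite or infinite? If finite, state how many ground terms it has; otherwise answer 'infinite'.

There are no function symbols, so every ground term is one of the 4 constants.
The Herbrand universe is {e, c, d, a}, which is finite with 4 elements.

4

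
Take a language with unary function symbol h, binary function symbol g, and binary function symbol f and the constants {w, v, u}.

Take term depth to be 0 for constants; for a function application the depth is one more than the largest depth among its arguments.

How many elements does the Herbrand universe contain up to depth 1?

24

Let N_k count ground terms of depth at most k. Each non-constant term of depth ≤ k is some function symbol applied to depth-≤(k−1) arguments, giving N_k = 3 + N_{k-1} + N_{k-1}^2 + N_{k-1}^2.
N_0 = 3
N_1 = 3 + 3 + 3^2 + 3^2 = 24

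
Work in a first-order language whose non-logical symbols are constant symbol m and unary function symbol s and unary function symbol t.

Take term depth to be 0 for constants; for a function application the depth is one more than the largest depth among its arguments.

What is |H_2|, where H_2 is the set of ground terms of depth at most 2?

7

Count level by level. With function symbols s/1, t/1, the terms of depth ≤ k are the 1 constant together with each function applied to depth-≤(k−1) tuples, so N_k = 1 + N_{k-1} + N_{k-1}.
N_0 = 1
N_1 = 1 + 1 + 1 = 3
N_2 = 1 + 3 + 3 = 7
Explicitly: m, s(m), s(s(m)), s(t(m)), t(m), t(s(m)), t(t(m)).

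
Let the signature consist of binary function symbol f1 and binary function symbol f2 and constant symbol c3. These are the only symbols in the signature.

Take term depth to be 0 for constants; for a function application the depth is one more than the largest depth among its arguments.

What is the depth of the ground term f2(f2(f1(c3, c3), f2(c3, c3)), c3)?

3

depth(f1(c3, c3)) = 1 + max(0, 0) = 1
depth(f2(c3, c3)) = 1 + max(0, 0) = 1
depth(f2(f1(c3, c3), f2(c3, c3))) = 1 + max(1, 1) = 2
depth(f2(f2(f1(c3, c3), f2(c3, c3)), c3)) = 1 + max(2, 0) = 3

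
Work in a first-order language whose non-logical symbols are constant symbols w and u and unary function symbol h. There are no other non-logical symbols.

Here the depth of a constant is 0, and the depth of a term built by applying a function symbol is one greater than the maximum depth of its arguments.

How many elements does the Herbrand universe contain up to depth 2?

Let N_k = |{terms of depth ≤ k}|. Then N_0 = 2 and N_k = 2 + N_{k-1} for k ≥ 1 (one summand per function symbol, arity giving the exponent).
N_0 = 2
N_1 = 2 + 2 = 4
N_2 = 2 + 4 = 6

6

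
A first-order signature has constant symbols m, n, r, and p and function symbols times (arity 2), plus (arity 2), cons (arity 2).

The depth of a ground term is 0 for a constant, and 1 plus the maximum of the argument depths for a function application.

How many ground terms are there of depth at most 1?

Let N_k count ground terms of depth at most k. Each non-constant term of depth ≤ k is some function symbol applied to depth-≤(k−1) arguments, giving N_k = 4 + N_{k-1}^2 + N_{k-1}^2 + N_{k-1}^2.
N_0 = 4
N_1 = 4 + 4^2 + 4^2 + 4^2 = 52

52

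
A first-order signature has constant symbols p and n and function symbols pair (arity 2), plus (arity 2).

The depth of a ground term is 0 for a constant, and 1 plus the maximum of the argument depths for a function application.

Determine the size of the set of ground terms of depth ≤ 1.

10

Count level by level. With function symbols pair/2, plus/2, the terms of depth ≤ k are the 2 constants together with each function applied to depth-≤(k−1) tuples, so N_k = 2 + N_{k-1}^2 + N_{k-1}^2.
N_0 = 2
N_1 = 2 + 2^2 + 2^2 = 10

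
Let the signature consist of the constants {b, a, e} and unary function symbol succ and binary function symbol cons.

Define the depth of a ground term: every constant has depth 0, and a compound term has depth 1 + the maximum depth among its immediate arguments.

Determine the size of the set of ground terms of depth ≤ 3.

If N_k denotes the number of depth-≤k ground terms, the 3 constants give N_0 = 3, and each function symbol of arity r contributes N_{k-1}^r new terms at level k: N_k = 3 + N_{k-1} + N_{k-1}^2.
N_0 = 3
N_1 = 3 + 3 + 3^2 = 15
N_2 = 3 + 15 + 15^2 = 243
N_3 = 3 + 243 + 243^2 = 59295

59295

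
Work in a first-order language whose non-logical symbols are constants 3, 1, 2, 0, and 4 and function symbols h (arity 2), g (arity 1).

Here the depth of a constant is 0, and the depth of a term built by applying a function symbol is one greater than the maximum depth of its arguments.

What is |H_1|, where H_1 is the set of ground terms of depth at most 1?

Let N_k count ground terms of depth at most k. Each non-constant term of depth ≤ k is some function symbol applied to depth-≤(k−1) arguments, giving N_k = 5 + N_{k-1}^2 + N_{k-1}.
N_0 = 5
N_1 = 5 + 5^2 + 5 = 35

35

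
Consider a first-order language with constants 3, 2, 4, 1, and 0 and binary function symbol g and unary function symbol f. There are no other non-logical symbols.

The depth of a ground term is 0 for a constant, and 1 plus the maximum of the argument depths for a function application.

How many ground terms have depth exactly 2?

Count level by level. With function symbols g/2, f/1, the terms of depth ≤ k are the 5 constants together with each function applied to depth-≤(k−1) tuples, so N_k = 5 + N_{k-1}^2 + N_{k-1}.
N_0 = 5
N_1 = 5 + 5^2 + 5 = 35
N_2 = 5 + 35^2 + 35 = 1265
Terms of depth exactly 2: N_2 − N_1 = 1265 − 35 = 1230.

1230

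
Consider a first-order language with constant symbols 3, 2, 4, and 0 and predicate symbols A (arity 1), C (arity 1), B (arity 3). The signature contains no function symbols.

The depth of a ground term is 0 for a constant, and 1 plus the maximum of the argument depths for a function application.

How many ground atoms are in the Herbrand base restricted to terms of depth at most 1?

First count ground terms of depth ≤ 1.
With no function symbols every ground term is a constant, so there are exactly 4 ground terms at every depth bound.
N_0 = 4
N_1 = 4
Explicitly: 3, 2, 4, 0.
So |H| = 4.
Ground atoms are formed by filling each argument slot of a predicate with a term from H, so an r-ary predicate gives |H|^r atoms:
  A: 4;  C: 4;  B: 4^3 = 64
Total ground atoms: 4 + 4 + 64 = 72.

72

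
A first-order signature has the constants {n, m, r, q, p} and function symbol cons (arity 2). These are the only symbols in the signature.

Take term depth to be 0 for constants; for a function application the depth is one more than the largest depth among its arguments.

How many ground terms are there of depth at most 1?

30

Count level by level. With function symbols cons/2, the terms of depth ≤ k are the 5 constants together with each function applied to depth-≤(k−1) tuples, so N_k = 5 + N_{k-1}^2.
N_0 = 5
N_1 = 5 + 5^2 = 30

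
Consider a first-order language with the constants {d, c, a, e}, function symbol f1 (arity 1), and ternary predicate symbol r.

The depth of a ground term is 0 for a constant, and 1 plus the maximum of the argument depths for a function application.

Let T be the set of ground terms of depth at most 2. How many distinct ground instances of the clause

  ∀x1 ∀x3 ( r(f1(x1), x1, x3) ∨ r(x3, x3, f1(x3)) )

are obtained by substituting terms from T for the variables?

Ground terms of depth ≤ 2:
  Let N_k = |{terms of depth ≤ k}|. Then N_0 = 4 and N_k = 4 + N_{k-1} for k ≥ 1 (one summand per function symbol, arity giving the exponent).
  N_0 = 4
  N_1 = 4 + 4 = 8
  N_2 = 4 + 8 = 12
  Explicitly: d, c, a, e, f1(d), f1(c), f1(a), f1(e), f1(f1(d)), f1(f1(c)), f1(f1(a)), f1(f1(e)).
So there are 12 ground terms available for substitution.
The clause has 2 distinct variables (x1, x3), each appearing in the body. In the free term algebra distinct substitutions yield syntactically distinct ground instances.
Number of ground instances = 12^2 = 144.

144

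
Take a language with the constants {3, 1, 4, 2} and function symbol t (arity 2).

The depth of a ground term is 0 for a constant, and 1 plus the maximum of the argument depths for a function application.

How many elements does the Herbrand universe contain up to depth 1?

Write N_k for the number of ground terms of depth ≤ k. A term of depth ≤ k is either a constant or a function symbol applied to arguments of depth ≤ k−1, so N_k = 4 + N_{k-1}^2.
N_0 = 4
N_1 = 4 + 4^2 = 20

20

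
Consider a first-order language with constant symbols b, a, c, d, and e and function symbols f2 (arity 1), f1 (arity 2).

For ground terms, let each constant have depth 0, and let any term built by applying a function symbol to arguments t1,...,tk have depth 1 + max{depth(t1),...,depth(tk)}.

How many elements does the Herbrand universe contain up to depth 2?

Count level by level. With function symbols f2/1, f1/2, the terms of depth ≤ k are the 5 constants together with each function applied to depth-≤(k−1) tuples, so N_k = 5 + N_{k-1} + N_{k-1}^2.
N_0 = 5
N_1 = 5 + 5 + 5^2 = 35
N_2 = 5 + 35 + 35^2 = 1265

1265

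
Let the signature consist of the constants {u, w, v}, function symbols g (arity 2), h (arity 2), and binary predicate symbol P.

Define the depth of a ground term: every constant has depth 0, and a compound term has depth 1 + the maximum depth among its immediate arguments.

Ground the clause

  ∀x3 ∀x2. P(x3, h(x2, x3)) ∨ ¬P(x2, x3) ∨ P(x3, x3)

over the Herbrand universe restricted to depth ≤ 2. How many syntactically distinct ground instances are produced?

Ground terms of depth ≤ 2:
  If N_k denotes the number of depth-≤k ground terms, the 3 constants give N_0 = 3, and each function symbol of arity r contributes N_{k-1}^r new terms at level k: N_k = 3 + N_{k-1}^2 + N_{k-1}^2.
  N_0 = 3
  N_1 = 3 + 3^2 + 3^2 = 21
  N_2 = 3 + 21^2 + 21^2 = 885
So there are 885 ground terms available for substitution.
There are 2 variables to instantiate (x3, x2), each occurring in at least one literal, so different choices give different ground instances.
Number of ground instances = 885^2 = 783225.

783225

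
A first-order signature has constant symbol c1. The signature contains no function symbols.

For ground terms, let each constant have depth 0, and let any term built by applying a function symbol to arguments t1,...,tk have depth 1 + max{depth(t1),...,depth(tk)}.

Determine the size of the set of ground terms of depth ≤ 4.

1

With no function symbols every ground term is a constant, so there is exactly 1 ground term at every depth bound.
N_0 = 1
N_1 = 1
N_2 = 1
N_3 = 1
N_4 = 1
Explicitly: c1.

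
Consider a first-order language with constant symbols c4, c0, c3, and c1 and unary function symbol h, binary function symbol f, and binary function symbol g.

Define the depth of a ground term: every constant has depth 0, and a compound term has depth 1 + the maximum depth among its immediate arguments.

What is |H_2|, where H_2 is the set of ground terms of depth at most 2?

If N_k denotes the number of depth-≤k ground terms, the 4 constants give N_0 = 4, and each function symbol of arity r contributes N_{k-1}^r new terms at level k: N_k = 4 + N_{k-1} + N_{k-1}^2 + N_{k-1}^2.
N_0 = 4
N_1 = 4 + 4 + 4^2 + 4^2 = 40
N_2 = 4 + 40 + 40^2 + 40^2 = 3244

3244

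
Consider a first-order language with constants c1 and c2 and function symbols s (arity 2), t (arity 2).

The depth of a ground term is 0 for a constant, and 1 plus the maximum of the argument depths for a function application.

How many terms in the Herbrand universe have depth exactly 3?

81408

Let N_k count ground terms of depth at most k. Each non-constant term of depth ≤ k is some function symbol applied to depth-≤(k−1) arguments, giving N_k = 2 + N_{k-1}^2 + N_{k-1}^2.
N_0 = 2
N_1 = 2 + 2^2 + 2^2 = 10
N_2 = 2 + 10^2 + 10^2 = 202
N_3 = 2 + 202^2 + 202^2 = 81610
Terms of depth exactly 3: N_3 − N_2 = 81610 − 202 = 81408.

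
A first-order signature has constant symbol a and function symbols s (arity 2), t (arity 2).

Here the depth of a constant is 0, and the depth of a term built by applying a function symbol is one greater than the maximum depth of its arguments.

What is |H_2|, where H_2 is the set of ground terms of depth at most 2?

If N_k denotes the number of depth-≤k ground terms, the 1 constant gives N_0 = 1, and each function symbol of arity r contributes N_{k-1}^r new terms at level k: N_k = 1 + N_{k-1}^2 + N_{k-1}^2.
N_0 = 1
N_1 = 1 + 1^2 + 1^2 = 3
N_2 = 1 + 3^2 + 3^2 = 19

19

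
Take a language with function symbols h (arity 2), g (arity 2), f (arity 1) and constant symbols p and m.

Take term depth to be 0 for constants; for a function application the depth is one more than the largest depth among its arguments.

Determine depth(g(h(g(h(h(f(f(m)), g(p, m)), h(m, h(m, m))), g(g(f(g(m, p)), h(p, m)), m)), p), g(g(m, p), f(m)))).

7

depth(f(m)) = 1 + depth(m) = 1 + 0 = 1
depth(f(f(m))) = 1 + depth(f(m)) = 1 + 1 = 2
depth(g(p, m)) = 1 + max(0, 0) = 1
depth(h(f(f(m)), g(p, m))) = 1 + max(2, 1) = 3
depth(h(m, m)) = 1 + max(0, 0) = 1
depth(h(m, h(m, m))) = 1 + max(0, 1) = 2
depth(h(h(f(f(m)), g(p, m)), h(m, h(m, m)))) = 1 + max(3, 2) = 4
depth(g(m, p)) = 1 + max(0, 0) = 1
depth(f(g(m, p))) = 1 + depth(g(m, p)) = 1 + 1 = 2
depth(h(p, m)) = 1 + max(0, 0) = 1
depth(g(f(g(m, p)), h(p, m))) = 1 + max(2, 1) = 3
depth(g(g(f(g(m, p)), h(p, m)), m)) = 1 + max(3, 0) = 4
depth(g(h(h(f(f(m)), g(p, m)), h(m, h(m, m))), g(g(f(g(m, p)), h(p, m)), m))) = 1 + max(4, 4) = 5
depth(h(g(h(h(f(f(m)), g(p, m)), h(m, h(m, m))), g(g(f(g(m, p)), h(p, m)), m)), p)) = 1 + max(5, 0) = 6
depth(g(g(m, p), f(m))) = 1 + max(1, 1) = 2
depth(g(h(g(h(h(f(f(m)), g(p, m)), h(m, h(m, m))), g(g(f(g(m, p)), h(p, m)), m)), p), g(g(m, p), f(m)))) = 1 + max(6, 2) = 7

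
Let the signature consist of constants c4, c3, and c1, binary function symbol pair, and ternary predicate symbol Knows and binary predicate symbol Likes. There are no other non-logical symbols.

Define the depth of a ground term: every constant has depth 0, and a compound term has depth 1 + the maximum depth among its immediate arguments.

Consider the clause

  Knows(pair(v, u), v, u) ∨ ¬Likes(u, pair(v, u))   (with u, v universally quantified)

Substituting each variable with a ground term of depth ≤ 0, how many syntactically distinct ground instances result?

9

Ground terms of depth ≤ 0:
  Write N_k for the number of ground terms of depth ≤ k. A term of depth ≤ k is either a constant or a function symbol applied to arguments of depth ≤ k−1, so N_k = 3 + N_{k-1}^2.
  N_0 = 3
So there are 3 ground terms available for substitution.
The body mentions every one of the 2 quantified variables; since ground terms form a free algebra, no two substitutions collapse to the same formula.
Number of ground instances = 3^2 = 9.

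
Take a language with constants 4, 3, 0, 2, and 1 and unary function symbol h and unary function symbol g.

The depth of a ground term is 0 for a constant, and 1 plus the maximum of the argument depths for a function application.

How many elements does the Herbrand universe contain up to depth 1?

Let N_k = |{terms of depth ≤ k}|. Then N_0 = 5 and N_k = 5 + N_{k-1} + N_{k-1} for k ≥ 1 (one summand per function symbol, arity giving the exponent).
N_0 = 5
N_1 = 5 + 5 + 5 = 15

15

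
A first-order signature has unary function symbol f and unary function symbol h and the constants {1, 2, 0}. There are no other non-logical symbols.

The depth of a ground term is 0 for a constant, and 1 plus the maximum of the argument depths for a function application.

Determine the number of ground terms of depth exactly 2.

Let N_k count ground terms of depth at most k. Each non-constant term of depth ≤ k is some function symbol applied to depth-≤(k−1) arguments, giving N_k = 3 + N_{k-1} + N_{k-1}.
N_0 = 3
N_1 = 3 + 3 + 3 = 9
N_2 = 3 + 9 + 9 = 21
Terms of depth exactly 2: N_2 − N_1 = 21 − 9 = 12.

12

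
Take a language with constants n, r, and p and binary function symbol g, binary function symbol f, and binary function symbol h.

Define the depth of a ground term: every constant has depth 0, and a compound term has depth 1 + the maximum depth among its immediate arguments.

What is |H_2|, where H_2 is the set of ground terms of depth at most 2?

2703

Let N_k count ground terms of depth at most k. Each non-constant term of depth ≤ k is some function symbol applied to depth-≤(k−1) arguments, giving N_k = 3 + N_{k-1}^2 + N_{k-1}^2 + N_{k-1}^2.
N_0 = 3
N_1 = 3 + 3^2 + 3^2 + 3^2 = 30
N_2 = 3 + 30^2 + 30^2 + 30^2 = 2703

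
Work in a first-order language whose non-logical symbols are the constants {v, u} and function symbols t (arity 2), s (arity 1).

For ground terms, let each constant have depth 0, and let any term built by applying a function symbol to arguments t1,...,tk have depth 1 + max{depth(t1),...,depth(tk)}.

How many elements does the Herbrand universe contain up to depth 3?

Write N_k for the number of ground terms of depth ≤ k. A term of depth ≤ k is either a constant or a function symbol applied to arguments of depth ≤ k−1, so N_k = 2 + N_{k-1}^2 + N_{k-1}.
N_0 = 2
N_1 = 2 + 2^2 + 2 = 8
N_2 = 2 + 8^2 + 8 = 74
N_3 = 2 + 74^2 + 74 = 5552

5552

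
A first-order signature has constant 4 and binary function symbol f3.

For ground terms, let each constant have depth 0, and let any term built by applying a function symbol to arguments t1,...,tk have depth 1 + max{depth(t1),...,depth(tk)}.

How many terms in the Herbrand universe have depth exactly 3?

Let N_k count ground terms of depth at most k. Each non-constant term of depth ≤ k is some function symbol applied to depth-≤(k−1) arguments, giving N_k = 1 + N_{k-1}^2.
N_0 = 1
N_1 = 1 + 1^2 = 2
N_2 = 1 + 2^2 = 5
N_3 = 1 + 5^2 = 26
Terms of depth exactly 3: N_3 − N_2 = 26 − 5 = 21.

21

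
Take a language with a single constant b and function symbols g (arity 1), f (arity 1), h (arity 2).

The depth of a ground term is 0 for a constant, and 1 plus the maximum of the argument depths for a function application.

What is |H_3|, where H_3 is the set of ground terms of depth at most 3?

676

Let N_k count ground terms of depth at most k. Each non-constant term of depth ≤ k is some function symbol applied to depth-≤(k−1) arguments, giving N_k = 1 + N_{k-1} + N_{k-1} + N_{k-1}^2.
N_0 = 1
N_1 = 1 + 1 + 1 + 1^2 = 4
N_2 = 1 + 4 + 4 + 4^2 = 25
N_3 = 1 + 25 + 25 + 25^2 = 676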